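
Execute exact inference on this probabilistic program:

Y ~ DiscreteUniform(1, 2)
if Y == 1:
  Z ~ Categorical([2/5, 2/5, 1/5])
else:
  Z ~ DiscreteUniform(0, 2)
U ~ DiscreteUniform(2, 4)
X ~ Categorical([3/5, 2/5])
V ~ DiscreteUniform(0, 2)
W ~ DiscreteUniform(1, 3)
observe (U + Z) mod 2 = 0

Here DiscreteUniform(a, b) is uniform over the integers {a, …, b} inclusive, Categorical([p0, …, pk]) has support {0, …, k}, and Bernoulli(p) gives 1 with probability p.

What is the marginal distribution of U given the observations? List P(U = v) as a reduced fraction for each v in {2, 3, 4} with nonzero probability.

P(U=2) = 19/49, P(U=3) = 11/49, P(U=4) = 19/49

Enumerate traces; 180 have nonzero weight after conditioning:
  (Y=1, Z=0, U=2, X=0, V=0, W=1) weight 1/225
  (Y=1, Z=0, U=2, X=0, V=0, W=2) weight 1/225
  (Y=1, Z=0, U=2, X=0, V=0, W=3) weight 1/225
  (Y=1, Z=0, U=2, X=0, V=1, W=1) weight 1/225
  (Y=1, Z=0, U=2, X=0, V=1, W=2) weight 1/225
  (Y=1, Z=0, U=2, X=0, V=1, W=3) weight 1/225
  (Y=1, Z=0, U=2, X=0, V=2, W=1) weight 1/225
  (Y=1, Z=0, U=2, X=0, V=2, W=2) weight 1/225
  (Y=1, Z=0, U=4, X=0, V=0, W=1) weight 1/225
  (Y=1, Z=1, U=3, X=0, V=0, W=1) weight 1/225
  … 170 more
Group by U:
  weight(U=2) = 19/90
  weight(U=3) = 11/90
  weight(U=4) = 19/90
Total weight = 19/90 + 11/90 + 19/90 = 49/90
P(U=2 | obs) = 19/90 / 49/90 = 19/49
P(U=3 | obs) = 11/90 / 49/90 = 11/49
P(U=4 | obs) = 19/90 / 49/90 = 19/49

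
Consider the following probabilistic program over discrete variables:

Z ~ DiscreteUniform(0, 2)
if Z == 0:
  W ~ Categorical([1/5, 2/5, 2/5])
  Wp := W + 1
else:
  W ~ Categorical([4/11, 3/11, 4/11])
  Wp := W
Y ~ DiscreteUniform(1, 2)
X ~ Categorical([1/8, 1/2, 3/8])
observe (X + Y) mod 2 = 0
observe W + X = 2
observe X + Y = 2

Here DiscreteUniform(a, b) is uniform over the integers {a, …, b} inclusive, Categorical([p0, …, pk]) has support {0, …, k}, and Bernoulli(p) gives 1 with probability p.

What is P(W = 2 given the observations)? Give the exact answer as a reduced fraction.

Enumerate traces; 6 have nonzero weight after conditioning:
  (Z=0, W=1, Y=1, X=1) weight 1/30
  (Z=0, W=2, Y=2, X=0) weight 1/120
  (Z=1, W=1, Y=1, X=1) weight 1/44
  (Z=1, W=2, Y=2, X=0) weight 1/132
  (Z=2, W=1, Y=1, X=1) weight 1/44
  (Z=2, W=2, Y=2, X=0) weight 1/132
Group by W:
  weight(W=1) = 13/165
  weight(W=2) = 31/1320
Total weight = 13/165 + 31/1320 = 9/88
P(W=1 | obs) = 13/165 / 9/88 = 104/135
P(W=2 | obs) = 31/1320 / 9/88 = 31/135

P(W = 2 | obs) = 31/135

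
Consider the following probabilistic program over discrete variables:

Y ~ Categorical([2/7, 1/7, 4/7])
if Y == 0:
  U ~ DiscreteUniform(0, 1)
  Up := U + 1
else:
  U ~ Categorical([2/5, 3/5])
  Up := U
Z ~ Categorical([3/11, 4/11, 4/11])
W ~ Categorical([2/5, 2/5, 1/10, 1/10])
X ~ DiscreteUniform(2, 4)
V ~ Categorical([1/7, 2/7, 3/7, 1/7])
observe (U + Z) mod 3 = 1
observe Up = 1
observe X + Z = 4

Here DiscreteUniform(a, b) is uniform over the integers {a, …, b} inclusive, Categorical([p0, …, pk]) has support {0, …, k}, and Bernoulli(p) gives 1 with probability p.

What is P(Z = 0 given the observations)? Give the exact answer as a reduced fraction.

P(Z = 0 | obs) = 9/13

Enumerate traces; 48 have nonzero weight after conditioning:
  (Y=0, U=0, Z=1, W=0, X=3, V=0) weight 8/8085
  (Y=0, U=0, Z=1, W=0, X=3, V=1) weight 16/8085
  (Y=0, U=0, Z=1, W=0, X=3, V=2) weight 8/2695
  (Y=0, U=0, Z=1, W=0, X=3, V=3) weight 8/8085
  (Y=0, U=0, Z=1, W=1, X=3, V=0) weight 8/8085
  (Y=0, U=0, Z=1, W=1, X=3, V=1) weight 16/8085
  (Y=0, U=0, Z=1, W=1, X=3, V=2) weight 8/2695
  (Y=0, U=0, Z=1, W=1, X=3, V=3) weight 8/8085
  (Y=1, U=1, Z=0, W=0, X=4, V=0) weight 6/13475
  … 39 more
Group by Z:
  weight(Z=0) = 3/77
  weight(Z=1) = 4/231
Total weight = 3/77 + 4/231 = 13/231
P(Z=0 | obs) = 3/77 / 13/231 = 9/13
P(Z=1 | obs) = 4/231 / 13/231 = 4/13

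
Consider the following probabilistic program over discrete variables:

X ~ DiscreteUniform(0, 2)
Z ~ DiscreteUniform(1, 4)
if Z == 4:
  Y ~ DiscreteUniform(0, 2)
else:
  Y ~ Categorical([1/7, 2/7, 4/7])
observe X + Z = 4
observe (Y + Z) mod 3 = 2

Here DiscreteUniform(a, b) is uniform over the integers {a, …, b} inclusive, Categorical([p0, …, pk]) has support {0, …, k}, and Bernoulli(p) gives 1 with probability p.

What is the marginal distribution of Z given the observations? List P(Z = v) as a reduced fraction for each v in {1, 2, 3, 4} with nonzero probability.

Enumerate traces; 3 have nonzero weight after conditioning:
  (X=0, Z=4, Y=1) weight 1/36
  (X=1, Z=3, Y=2) weight 1/21
  (X=2, Z=2, Y=0) weight 1/84
Group by Z:
  weight(Z=2) = 1/84
  weight(Z=3) = 1/21
  weight(Z=4) = 1/36
Total weight = 1/84 + 1/21 + 1/36 = 11/126
P(Z=2 | obs) = 1/84 / 11/126 = 3/22
P(Z=3 | obs) = 1/21 / 11/126 = 6/11
P(Z=4 | obs) = 1/36 / 11/126 = 7/22

P(Z=2) = 3/22, P(Z=3) = 6/11, P(Z=4) = 7/22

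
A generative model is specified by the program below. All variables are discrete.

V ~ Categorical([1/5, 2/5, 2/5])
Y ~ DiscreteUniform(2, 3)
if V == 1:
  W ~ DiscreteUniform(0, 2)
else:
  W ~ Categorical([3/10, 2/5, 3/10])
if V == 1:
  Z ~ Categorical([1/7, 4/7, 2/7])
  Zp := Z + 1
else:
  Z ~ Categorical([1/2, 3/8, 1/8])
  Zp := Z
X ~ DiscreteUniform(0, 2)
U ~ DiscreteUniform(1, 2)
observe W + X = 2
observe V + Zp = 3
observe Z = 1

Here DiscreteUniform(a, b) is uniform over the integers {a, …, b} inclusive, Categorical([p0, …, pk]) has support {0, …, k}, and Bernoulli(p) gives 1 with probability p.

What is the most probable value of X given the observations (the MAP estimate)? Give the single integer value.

Enumerate traces; 24 have nonzero weight after conditioning:
  (V=1, Y=2, W=0, Z=1, X=2, U=1) weight 2/315
  (V=1, Y=2, W=0, Z=1, X=2, U=2) weight 2/315
  (V=1, Y=2, W=1, Z=1, X=1, U=1) weight 2/315
  (V=1, Y=2, W=1, Z=1, X=1, U=2) weight 2/315
  (V=1, Y=2, W=2, Z=1, X=0, U=1) weight 2/315
  (V=1, Y=2, W=2, Z=1, X=0, U=2) weight 2/315
  (V=1, Y=3, W=0, Z=1, X=2, U=1) weight 2/315
  (V=1, Y=3, W=0, Z=1, X=2, U=2) weight 2/315
  … 16 more
Group by X:
  weight(X=0) = 509/12600
  weight(X=1) = 143/3150
  weight(X=2) = 509/12600
Total weight = 509/12600 + 143/3150 + 509/12600 = 53/420
P(X=0 | obs) = 509/12600 / 53/420 = 509/1590
P(X=1 | obs) = 143/3150 / 53/420 = 286/795
P(X=2 | obs) = 509/12600 / 53/420 = 509/1590
argmax = 1

argmax_v P(X = v | obs) = 1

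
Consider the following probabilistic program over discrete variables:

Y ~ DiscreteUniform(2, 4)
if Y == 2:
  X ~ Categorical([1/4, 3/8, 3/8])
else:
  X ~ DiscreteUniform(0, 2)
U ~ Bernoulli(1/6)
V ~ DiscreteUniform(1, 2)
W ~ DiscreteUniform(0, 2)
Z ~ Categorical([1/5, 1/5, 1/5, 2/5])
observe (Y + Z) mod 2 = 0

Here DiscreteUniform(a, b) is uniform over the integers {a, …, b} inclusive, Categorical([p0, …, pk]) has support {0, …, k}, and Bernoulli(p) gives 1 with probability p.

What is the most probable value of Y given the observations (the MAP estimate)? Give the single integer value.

Enumerate traces; 216 have nonzero weight after conditioning:
  (Y=2, X=0, U=0, V=1, W=0, Z=0) weight 1/432
  (Y=2, X=0, U=0, V=1, W=0, Z=2) weight 1/432
  (Y=2, X=0, U=0, V=1, W=1, Z=0) weight 1/432
  (Y=2, X=0, U=0, V=1, W=1, Z=2) weight 1/432
  (Y=2, X=0, U=0, V=1, W=2, Z=0) weight 1/432
  (Y=2, X=0, U=0, V=1, W=2, Z=2) weight 1/432
  (Y=2, X=0, U=0, V=2, W=0, Z=0) weight 1/432
  (Y=2, X=0, U=0, V=2, W=0, Z=2) weight 1/432
  (Y=3, X=0, U=0, V=1, W=0, Z=1) weight 1/324
  (Y=4, X=0, U=0, V=1, W=0, Z=0) weight 1/324
  … 206 more
Group by Y:
  weight(Y=2) = 2/15
  weight(Y=3) = 1/5
  weight(Y=4) = 2/15
Total weight = 2/15 + 1/5 + 2/15 = 7/15
P(Y=2 | obs) = 2/15 / 7/15 = 2/7
P(Y=3 | obs) = 1/5 / 7/15 = 3/7
P(Y=4 | obs) = 2/15 / 7/15 = 2/7
argmax = 3

argmax_v P(Y = v | obs) = 3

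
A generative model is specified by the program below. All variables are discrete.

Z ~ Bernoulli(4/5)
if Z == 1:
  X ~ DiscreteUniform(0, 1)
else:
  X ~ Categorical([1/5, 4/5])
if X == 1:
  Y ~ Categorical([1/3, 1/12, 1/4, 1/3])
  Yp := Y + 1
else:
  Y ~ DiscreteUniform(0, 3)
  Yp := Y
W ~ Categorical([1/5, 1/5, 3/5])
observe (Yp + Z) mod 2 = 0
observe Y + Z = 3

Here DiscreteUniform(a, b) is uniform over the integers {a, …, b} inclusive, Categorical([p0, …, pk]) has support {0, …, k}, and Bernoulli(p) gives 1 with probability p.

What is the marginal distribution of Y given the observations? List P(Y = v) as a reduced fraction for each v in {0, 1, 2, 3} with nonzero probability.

P(Y=2) = 15/23, P(Y=3) = 8/23

Enumerate traces; 6 have nonzero weight after conditioning:
  (Z=0, X=1, Y=3, W=0) weight 4/375
  (Z=0, X=1, Y=3, W=1) weight 4/375
  (Z=0, X=1, Y=3, W=2) weight 4/125
  (Z=1, X=1, Y=2, W=0) weight 1/50
  (Z=1, X=1, Y=2, W=1) weight 1/50
  (Z=1, X=1, Y=2, W=2) weight 3/50
Group by Y:
  weight(Y=2) = 1/10
  weight(Y=3) = 4/75
Total weight = 1/10 + 4/75 = 23/150
P(Y=2 | obs) = 1/10 / 23/150 = 15/23
P(Y=3 | obs) = 4/75 / 23/150 = 8/23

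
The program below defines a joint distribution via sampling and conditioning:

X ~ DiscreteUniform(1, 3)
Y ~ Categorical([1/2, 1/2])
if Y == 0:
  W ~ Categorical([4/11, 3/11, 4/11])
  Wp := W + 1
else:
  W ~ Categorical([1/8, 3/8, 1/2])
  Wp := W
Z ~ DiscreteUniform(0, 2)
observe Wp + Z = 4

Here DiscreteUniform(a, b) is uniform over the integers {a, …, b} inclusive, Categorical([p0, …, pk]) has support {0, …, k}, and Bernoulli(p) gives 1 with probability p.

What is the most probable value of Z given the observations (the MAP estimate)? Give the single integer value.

Enumerate traces; 9 have nonzero weight after conditioning:
  (X=1, Y=0, W=1, Z=2) weight 1/66
  (X=1, Y=0, W=2, Z=1) weight 2/99
  (X=1, Y=1, W=2, Z=2) weight 1/36
  (X=2, Y=0, W=1, Z=2) weight 1/66
  (X=2, Y=0, W=2, Z=1) weight 2/99
  (X=2, Y=1, W=2, Z=2) weight 1/36
  (X=3, Y=0, W=1, Z=2) weight 1/66
  (X=3, Y=0, W=2, Z=1) weight 2/99
  … 1 more
Group by Z:
  weight(Z=1) = 2/33
  weight(Z=2) = 17/132
Total weight = 2/33 + 17/132 = 25/132
P(Z=1 | obs) = 2/33 / 25/132 = 8/25
P(Z=2 | obs) = 17/132 / 25/132 = 17/25
argmax = 2

argmax_v P(Z = v | obs) = 2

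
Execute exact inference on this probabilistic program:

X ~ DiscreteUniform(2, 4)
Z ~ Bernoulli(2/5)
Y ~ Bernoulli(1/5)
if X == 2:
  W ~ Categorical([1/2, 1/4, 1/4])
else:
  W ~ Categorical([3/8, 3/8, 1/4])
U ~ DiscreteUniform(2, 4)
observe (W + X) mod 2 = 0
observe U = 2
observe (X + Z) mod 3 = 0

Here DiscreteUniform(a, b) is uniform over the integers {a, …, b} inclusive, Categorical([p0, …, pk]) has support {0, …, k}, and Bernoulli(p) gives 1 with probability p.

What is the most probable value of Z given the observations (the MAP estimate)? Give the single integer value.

argmax_v P(Z = v | obs) = 1

Enumerate traces; 6 have nonzero weight after conditioning:
  (X=2, Z=1, Y=0, W=0, U=2) weight 4/225
  (X=2, Z=1, Y=0, W=2, U=2) weight 2/225
  (X=2, Z=1, Y=1, W=0, U=2) weight 1/225
  (X=2, Z=1, Y=1, W=2, U=2) weight 1/450
  (X=3, Z=0, Y=0, W=1, U=2) weight 1/50
  (X=3, Z=0, Y=1, W=1, U=2) weight 1/200
Group by Z:
  weight(Z=0) = 1/40
  weight(Z=1) = 1/30
Total weight = 1/40 + 1/30 = 7/120
P(Z=0 | obs) = 1/40 / 7/120 = 3/7
P(Z=1 | obs) = 1/30 / 7/120 = 4/7
argmax = 1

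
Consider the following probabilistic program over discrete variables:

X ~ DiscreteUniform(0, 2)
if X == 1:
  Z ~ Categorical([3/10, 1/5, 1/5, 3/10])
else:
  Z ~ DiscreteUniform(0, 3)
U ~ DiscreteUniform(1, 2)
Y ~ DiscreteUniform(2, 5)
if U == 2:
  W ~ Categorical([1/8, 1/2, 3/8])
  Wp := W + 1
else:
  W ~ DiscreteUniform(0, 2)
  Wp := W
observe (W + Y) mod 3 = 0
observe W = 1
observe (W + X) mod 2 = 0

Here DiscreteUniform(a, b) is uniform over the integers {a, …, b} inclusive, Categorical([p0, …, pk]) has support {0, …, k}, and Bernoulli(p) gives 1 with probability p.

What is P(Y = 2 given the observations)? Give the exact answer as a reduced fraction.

Enumerate traces; 16 have nonzero weight after conditioning:
  (X=1, Z=0, U=1, Y=2, W=1) weight 1/240
  (X=1, Z=0, U=1, Y=5, W=1) weight 1/240
  (X=1, Z=0, U=2, Y=2, W=1) weight 1/160
  (X=1, Z=0, U=2, Y=5, W=1) weight 1/160
  (X=1, Z=1, U=1, Y=2, W=1) weight 1/360
  (X=1, Z=1, U=1, Y=5, W=1) weight 1/360
  (X=1, Z=1, U=2, Y=2, W=1) weight 1/240
  (X=1, Z=1, U=2, Y=5, W=1) weight 1/240
  … 8 more
Group by Y:
  weight(Y=2) = 5/144
  weight(Y=5) = 5/144
Total weight = 5/144 + 5/144 = 5/72
P(Y=2 | obs) = 5/144 / 5/72 = 1/2
P(Y=5 | obs) = 5/144 / 5/72 = 1/2

P(Y = 2 | obs) = 1/2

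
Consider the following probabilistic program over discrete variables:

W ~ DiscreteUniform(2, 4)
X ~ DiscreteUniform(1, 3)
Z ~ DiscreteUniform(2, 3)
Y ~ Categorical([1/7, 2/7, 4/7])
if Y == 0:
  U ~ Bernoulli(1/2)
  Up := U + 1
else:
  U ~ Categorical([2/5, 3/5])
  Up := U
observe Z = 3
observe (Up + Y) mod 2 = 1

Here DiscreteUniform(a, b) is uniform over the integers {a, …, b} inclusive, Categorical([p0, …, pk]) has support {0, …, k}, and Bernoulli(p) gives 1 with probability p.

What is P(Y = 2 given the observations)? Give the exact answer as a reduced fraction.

P(Y = 2 | obs) = 24/37

Enumerate traces; 27 have nonzero weight after conditioning:
  (W=2, X=1, Z=3, Y=0, U=0) weight 1/252
  (W=2, X=1, Z=3, Y=1, U=0) weight 2/315
  (W=2, X=1, Z=3, Y=2, U=1) weight 2/105
  (W=2, X=2, Z=3, Y=0, U=0) weight 1/252
  (W=2, X=2, Z=3, Y=1, U=0) weight 2/315
  (W=2, X=2, Z=3, Y=2, U=1) weight 2/105
  (W=2, X=3, Z=3, Y=0, U=0) weight 1/252
  (W=2, X=3, Z=3, Y=1, U=0) weight 2/315
  … 19 more
Group by Y:
  weight(Y=0) = 1/28
  weight(Y=1) = 2/35
  weight(Y=2) = 6/35
Total weight = 1/28 + 2/35 + 6/35 = 37/140
P(Y=0 | obs) = 1/28 / 37/140 = 5/37
P(Y=1 | obs) = 2/35 / 37/140 = 8/37
P(Y=2 | obs) = 6/35 / 37/140 = 24/37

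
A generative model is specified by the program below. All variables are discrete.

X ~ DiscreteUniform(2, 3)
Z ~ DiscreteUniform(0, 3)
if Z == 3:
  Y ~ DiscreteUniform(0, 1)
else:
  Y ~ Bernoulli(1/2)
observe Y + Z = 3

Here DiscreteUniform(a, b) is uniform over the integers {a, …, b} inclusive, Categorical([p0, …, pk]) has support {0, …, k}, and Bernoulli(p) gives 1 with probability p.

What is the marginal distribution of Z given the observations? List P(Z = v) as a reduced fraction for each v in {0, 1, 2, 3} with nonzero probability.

P(Z=2) = 1/2, P(Z=3) = 1/2

Enumerate traces; 4 have nonzero weight after conditioning:
  (X=2, Z=2, Y=1) weight 1/16
  (X=2, Z=3, Y=0) weight 1/16
  (X=3, Z=2, Y=1) weight 1/16
  (X=3, Z=3, Y=0) weight 1/16
Group by Z:
  weight(Z=2) = 1/8
  weight(Z=3) = 1/8
Total weight = 1/8 + 1/8 = 1/4
P(Z=2 | obs) = 1/8 / 1/4 = 1/2
P(Z=3 | obs) = 1/8 / 1/4 = 1/2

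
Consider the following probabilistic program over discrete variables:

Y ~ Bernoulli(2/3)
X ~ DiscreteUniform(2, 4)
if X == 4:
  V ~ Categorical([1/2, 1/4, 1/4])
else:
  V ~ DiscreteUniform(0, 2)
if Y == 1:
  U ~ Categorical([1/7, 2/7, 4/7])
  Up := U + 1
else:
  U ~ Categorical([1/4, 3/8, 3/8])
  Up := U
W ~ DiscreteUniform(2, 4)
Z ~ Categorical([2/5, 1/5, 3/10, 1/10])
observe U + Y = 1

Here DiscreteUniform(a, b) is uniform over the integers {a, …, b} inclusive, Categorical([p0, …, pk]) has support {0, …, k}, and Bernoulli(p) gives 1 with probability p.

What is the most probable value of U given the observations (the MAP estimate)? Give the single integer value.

argmax_v P(U = v | obs) = 1

Enumerate traces; 216 have nonzero weight after conditioning:
  (Y=0, X=2, V=0, U=1, W=2, Z=0) weight 1/540
  (Y=0, X=2, V=0, U=1, W=2, Z=1) weight 1/1080
  (Y=0, X=2, V=0, U=1, W=2, Z=2) weight 1/720
  (Y=0, X=2, V=0, U=1, W=2, Z=3) weight 1/2160
  (Y=0, X=2, V=0, U=1, W=3, Z=0) weight 1/540
  (Y=0, X=2, V=0, U=1, W=3, Z=1) weight 1/1080
  (Y=0, X=2, V=0, U=1, W=3, Z=2) weight 1/720
  (Y=0, X=2, V=0, U=1, W=3, Z=3) weight 1/2160
  (Y=1, X=2, V=0, U=0, W=2, Z=0) weight 4/2835
  … 207 more
Group by U:
  weight(U=0) = 2/21
  weight(U=1) = 1/8
Total weight = 2/21 + 1/8 = 37/168
P(U=0 | obs) = 2/21 / 37/168 = 16/37
P(U=1 | obs) = 1/8 / 37/168 = 21/37
argmax = 1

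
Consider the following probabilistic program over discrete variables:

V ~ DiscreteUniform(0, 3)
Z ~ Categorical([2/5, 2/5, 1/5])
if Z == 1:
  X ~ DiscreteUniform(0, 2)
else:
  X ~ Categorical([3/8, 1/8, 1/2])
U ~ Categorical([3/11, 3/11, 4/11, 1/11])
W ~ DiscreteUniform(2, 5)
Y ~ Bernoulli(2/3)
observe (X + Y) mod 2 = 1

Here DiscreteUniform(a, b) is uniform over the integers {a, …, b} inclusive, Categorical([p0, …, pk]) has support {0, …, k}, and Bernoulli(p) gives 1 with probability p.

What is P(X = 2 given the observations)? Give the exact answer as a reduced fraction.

P(X = 2 | obs) = 104/215

Enumerate traces; 576 have nonzero weight after conditioning:
  (V=0, Z=0, X=0, U=0, W=2, Y=1) weight 3/1760
  (V=0, Z=0, X=0, U=0, W=3, Y=1) weight 3/1760
  (V=0, Z=0, X=0, U=0, W=4, Y=1) weight 3/1760
  (V=0, Z=0, X=0, U=0, W=5, Y=1) weight 3/1760
  (V=0, Z=0, X=0, U=1, W=2, Y=1) weight 3/1760
  (V=0, Z=0, X=0, U=1, W=3, Y=1) weight 3/1760
  (V=0, Z=0, X=0, U=1, W=4, Y=1) weight 3/1760
  (V=0, Z=0, X=0, U=1, W=5, Y=1) weight 3/1760
  (V=0, Z=0, X=1, U=0, W=2, Y=0) weight 1/3520
  (V=0, Z=0, X=2, U=0, W=2, Y=1) weight 1/440
  … 566 more
Group by X:
  weight(X=0) = 43/180
  weight(X=1) = 5/72
  weight(X=2) = 13/45
Total weight = 43/180 + 5/72 + 13/45 = 43/72
P(X=0 | obs) = 43/180 / 43/72 = 2/5
P(X=1 | obs) = 5/72 / 43/72 = 5/43
P(X=2 | obs) = 13/45 / 43/72 = 104/215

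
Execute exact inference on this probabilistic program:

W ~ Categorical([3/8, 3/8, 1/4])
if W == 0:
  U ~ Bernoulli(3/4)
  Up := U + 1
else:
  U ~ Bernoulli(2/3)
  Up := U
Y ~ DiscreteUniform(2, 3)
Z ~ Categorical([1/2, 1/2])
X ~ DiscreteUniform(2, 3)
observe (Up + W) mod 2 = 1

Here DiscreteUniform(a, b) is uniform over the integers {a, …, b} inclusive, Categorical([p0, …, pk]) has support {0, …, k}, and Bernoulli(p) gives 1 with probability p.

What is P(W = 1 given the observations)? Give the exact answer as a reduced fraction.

Enumerate traces; 24 have nonzero weight after conditioning:
  (W=0, U=0, Y=2, Z=0, X=2) weight 3/256
  (W=0, U=0, Y=2, Z=0, X=3) weight 3/256
  (W=0, U=0, Y=2, Z=1, X=2) weight 3/256
  (W=0, U=0, Y=2, Z=1, X=3) weight 3/256
  (W=0, U=0, Y=3, Z=0, X=2) weight 3/256
  (W=0, U=0, Y=3, Z=0, X=3) weight 3/256
  (W=0, U=0, Y=3, Z=1, X=2) weight 3/256
  (W=0, U=0, Y=3, Z=1, X=3) weight 3/256
  (W=1, U=0, Y=2, Z=0, X=2) weight 1/64
  (W=2, U=1, Y=2, Z=0, X=2) weight 1/48
  … 14 more
Group by W:
  weight(W=0) = 3/32
  weight(W=1) = 1/8
  weight(W=2) = 1/6
Total weight = 3/32 + 1/8 + 1/6 = 37/96
P(W=0 | obs) = 3/32 / 37/96 = 9/37
P(W=1 | obs) = 1/8 / 37/96 = 12/37
P(W=2 | obs) = 1/6 / 37/96 = 16/37

P(W = 1 | obs) = 12/37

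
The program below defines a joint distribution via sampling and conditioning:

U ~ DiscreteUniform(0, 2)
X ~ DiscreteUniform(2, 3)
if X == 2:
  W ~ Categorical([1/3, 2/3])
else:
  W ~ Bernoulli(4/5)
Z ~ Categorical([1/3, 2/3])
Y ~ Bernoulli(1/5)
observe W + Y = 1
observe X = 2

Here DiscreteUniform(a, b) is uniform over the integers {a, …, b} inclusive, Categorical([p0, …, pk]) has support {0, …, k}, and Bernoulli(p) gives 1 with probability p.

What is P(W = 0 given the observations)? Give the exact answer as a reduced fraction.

P(W = 0 | obs) = 1/9

Enumerate traces; 12 have nonzero weight after conditioning:
  (U=0, X=2, W=0, Z=0, Y=1) weight 1/270
  (U=0, X=2, W=0, Z=1, Y=1) weight 1/135
  (U=0, X=2, W=1, Z=0, Y=0) weight 4/135
  (U=0, X=2, W=1, Z=1, Y=0) weight 8/135
  (U=1, X=2, W=0, Z=0, Y=1) weight 1/270
  (U=1, X=2, W=0, Z=1, Y=1) weight 1/135
  (U=1, X=2, W=1, Z=0, Y=0) weight 4/135
  (U=1, X=2, W=1, Z=1, Y=0) weight 8/135
  … 4 more
Group by W:
  weight(W=0) = 1/30
  weight(W=1) = 4/15
Total weight = 1/30 + 4/15 = 3/10
P(W=0 | obs) = 1/30 / 3/10 = 1/9
P(W=1 | obs) = 4/15 / 3/10 = 8/9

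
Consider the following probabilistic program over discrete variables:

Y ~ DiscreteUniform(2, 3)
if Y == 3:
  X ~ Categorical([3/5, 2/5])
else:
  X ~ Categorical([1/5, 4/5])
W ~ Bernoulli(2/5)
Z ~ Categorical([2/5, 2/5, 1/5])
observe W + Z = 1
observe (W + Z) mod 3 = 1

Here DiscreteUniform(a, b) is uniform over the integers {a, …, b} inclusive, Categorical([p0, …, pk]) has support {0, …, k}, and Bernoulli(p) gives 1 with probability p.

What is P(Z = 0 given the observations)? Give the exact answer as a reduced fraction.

P(Z = 0 | obs) = 2/5

Enumerate traces; 8 have nonzero weight after conditioning:
  (Y=2, X=0, W=0, Z=1) weight 3/125
  (Y=2, X=0, W=1, Z=0) weight 2/125
  (Y=2, X=1, W=0, Z=1) weight 12/125
  (Y=2, X=1, W=1, Z=0) weight 8/125
  (Y=3, X=0, W=0, Z=1) weight 9/125
  (Y=3, X=0, W=1, Z=0) weight 6/125
  (Y=3, X=1, W=0, Z=1) weight 6/125
  (Y=3, X=1, W=1, Z=0) weight 4/125
Group by Z:
  weight(Z=0) = 4/25
  weight(Z=1) = 6/25
Total weight = 4/25 + 6/25 = 2/5
P(Z=0 | obs) = 4/25 / 2/5 = 2/5
P(Z=1 | obs) = 6/25 / 2/5 = 3/5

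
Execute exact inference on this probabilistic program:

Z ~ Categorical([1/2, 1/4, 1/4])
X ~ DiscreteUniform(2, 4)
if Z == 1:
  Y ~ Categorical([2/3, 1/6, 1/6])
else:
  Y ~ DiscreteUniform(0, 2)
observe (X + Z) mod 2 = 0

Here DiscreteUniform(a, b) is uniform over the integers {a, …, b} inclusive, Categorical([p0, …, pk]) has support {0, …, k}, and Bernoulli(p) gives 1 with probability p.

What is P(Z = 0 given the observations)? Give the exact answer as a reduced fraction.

Enumerate traces; 15 have nonzero weight after conditioning:
  (Z=0, X=2, Y=0) weight 1/18
  (Z=0, X=2, Y=1) weight 1/18
  (Z=0, X=2, Y=2) weight 1/18
  (Z=0, X=4, Y=0) weight 1/18
  (Z=0, X=4, Y=1) weight 1/18
  (Z=0, X=4, Y=2) weight 1/18
  (Z=1, X=3, Y=0) weight 1/18
  (Z=1, X=3, Y=1) weight 1/72
  (Z=2, X=2, Y=0) weight 1/36
  … 6 more
Group by Z:
  weight(Z=0) = 1/3
  weight(Z=1) = 1/12
  weight(Z=2) = 1/6
Total weight = 1/3 + 1/12 + 1/6 = 7/12
P(Z=0 | obs) = 1/3 / 7/12 = 4/7
P(Z=1 | obs) = 1/12 / 7/12 = 1/7
P(Z=2 | obs) = 1/6 / 7/12 = 2/7

P(Z = 0 | obs) = 4/7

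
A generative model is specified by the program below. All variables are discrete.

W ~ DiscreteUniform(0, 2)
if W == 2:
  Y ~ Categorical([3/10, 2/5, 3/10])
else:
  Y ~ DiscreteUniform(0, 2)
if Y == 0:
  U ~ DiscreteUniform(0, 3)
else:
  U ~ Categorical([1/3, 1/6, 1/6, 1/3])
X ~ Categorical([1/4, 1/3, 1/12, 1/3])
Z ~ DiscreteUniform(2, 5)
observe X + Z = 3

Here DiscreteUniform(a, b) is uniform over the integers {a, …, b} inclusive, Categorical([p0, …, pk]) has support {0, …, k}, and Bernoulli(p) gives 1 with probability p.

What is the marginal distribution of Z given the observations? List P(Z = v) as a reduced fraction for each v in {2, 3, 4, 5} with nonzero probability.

Enumerate traces; 72 have nonzero weight after conditioning:
  (W=0, Y=0, U=0, X=0, Z=3) weight 1/576
  (W=0, Y=0, U=0, X=1, Z=2) weight 1/432
  (W=0, Y=0, U=1, X=0, Z=3) weight 1/576
  (W=0, Y=0, U=1, X=1, Z=2) weight 1/432
  (W=0, Y=0, U=2, X=0, Z=3) weight 1/576
  (W=0, Y=0, U=2, X=1, Z=2) weight 1/432
  (W=0, Y=0, U=3, X=0, Z=3) weight 1/576
  (W=0, Y=0, U=3, X=1, Z=2) weight 1/432
  … 64 more
Group by Z:
  weight(Z=2) = 1/12
  weight(Z=3) = 1/16
Total weight = 1/12 + 1/16 = 7/48
P(Z=2 | obs) = 1/12 / 7/48 = 4/7
P(Z=3 | obs) = 1/16 / 7/48 = 3/7

P(Z=2) = 4/7, P(Z=3) = 3/7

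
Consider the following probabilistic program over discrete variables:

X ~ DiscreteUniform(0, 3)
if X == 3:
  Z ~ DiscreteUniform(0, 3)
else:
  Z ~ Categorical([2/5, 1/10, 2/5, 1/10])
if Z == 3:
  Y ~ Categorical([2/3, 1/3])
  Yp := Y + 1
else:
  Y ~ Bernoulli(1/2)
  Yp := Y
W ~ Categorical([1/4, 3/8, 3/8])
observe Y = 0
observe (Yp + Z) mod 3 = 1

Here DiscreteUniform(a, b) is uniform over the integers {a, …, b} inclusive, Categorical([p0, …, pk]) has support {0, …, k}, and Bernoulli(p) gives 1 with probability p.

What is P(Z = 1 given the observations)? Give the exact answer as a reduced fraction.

P(Z = 1 | obs) = 3/7

Enumerate traces; 24 have nonzero weight after conditioning:
  (X=0, Z=1, Y=0, W=0) weight 1/320
  (X=0, Z=1, Y=0, W=1) weight 3/640
  (X=0, Z=1, Y=0, W=2) weight 3/640
  (X=0, Z=3, Y=0, W=0) weight 1/240
  (X=0, Z=3, Y=0, W=1) weight 1/160
  (X=0, Z=3, Y=0, W=2) weight 1/160
  (X=1, Z=1, Y=0, W=0) weight 1/320
  (X=1, Z=1, Y=0, W=1) weight 3/640
  … 16 more
Group by Z:
  weight(Z=1) = 11/160
  weight(Z=3) = 11/120
Total weight = 11/160 + 11/120 = 77/480
P(Z=1 | obs) = 11/160 / 77/480 = 3/7
P(Z=3 | obs) = 11/120 / 77/480 = 4/7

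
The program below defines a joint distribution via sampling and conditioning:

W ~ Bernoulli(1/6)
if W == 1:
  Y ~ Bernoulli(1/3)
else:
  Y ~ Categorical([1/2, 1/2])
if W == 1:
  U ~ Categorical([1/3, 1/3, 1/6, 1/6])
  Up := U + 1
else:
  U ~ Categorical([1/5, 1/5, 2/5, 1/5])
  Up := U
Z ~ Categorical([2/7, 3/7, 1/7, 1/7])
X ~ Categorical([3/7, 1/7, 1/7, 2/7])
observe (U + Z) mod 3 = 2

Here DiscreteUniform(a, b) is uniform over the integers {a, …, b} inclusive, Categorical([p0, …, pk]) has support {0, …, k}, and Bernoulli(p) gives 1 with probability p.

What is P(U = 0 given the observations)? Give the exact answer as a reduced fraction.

P(U = 0 | obs) = 4/39

Enumerate traces; 80 have nonzero weight after conditioning:
  (W=0, Y=0, U=0, Z=2, X=0) weight 1/196
  (W=0, Y=0, U=0, Z=2, X=1) weight 1/588
  (W=0, Y=0, U=0, Z=2, X=2) weight 1/588
  (W=0, Y=0, U=0, Z=2, X=3) weight 1/294
  (W=0, Y=0, U=1, Z=1, X=0) weight 3/196
  (W=0, Y=0, U=1, Z=1, X=1) weight 1/196
  (W=0, Y=0, U=1, Z=1, X=2) weight 1/196
  (W=0, Y=0, U=1, Z=1, X=3) weight 1/98
  (W=0, Y=0, U=2, Z=0, X=0) weight 1/49
  (W=0, Y=0, U=3, Z=2, X=0) weight 1/196
  … 70 more
Group by U:
  weight(U=0) = 2/63
  weight(U=1) = 2/21
  weight(U=2) = 13/84
  weight(U=3) = 1/36
Total weight = 2/63 + 2/21 + 13/84 + 1/36 = 13/42
P(U=0 | obs) = 2/63 / 13/42 = 4/39
P(U=1 | obs) = 2/21 / 13/42 = 4/13
P(U=2 | obs) = 13/84 / 13/42 = 1/2
P(U=3 | obs) = 1/36 / 13/42 = 7/78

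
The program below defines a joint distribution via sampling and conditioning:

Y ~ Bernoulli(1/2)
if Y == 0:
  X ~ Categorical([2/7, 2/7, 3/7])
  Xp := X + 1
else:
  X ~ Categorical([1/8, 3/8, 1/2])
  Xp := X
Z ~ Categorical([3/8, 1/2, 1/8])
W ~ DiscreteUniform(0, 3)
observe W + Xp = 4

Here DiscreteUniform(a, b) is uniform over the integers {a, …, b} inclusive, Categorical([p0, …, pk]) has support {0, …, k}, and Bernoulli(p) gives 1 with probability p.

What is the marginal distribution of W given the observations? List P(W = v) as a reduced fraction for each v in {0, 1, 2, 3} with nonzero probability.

P(W=1) = 8/35, P(W=2) = 44/105, P(W=3) = 37/105

Enumerate traces; 15 have nonzero weight after conditioning:
  (Y=0, X=0, Z=0, W=3) weight 3/224
  (Y=0, X=0, Z=1, W=3) weight 1/56
  (Y=0, X=0, Z=2, W=3) weight 1/224
  (Y=0, X=1, Z=0, W=2) weight 3/224
  (Y=0, X=1, Z=1, W=2) weight 1/56
  (Y=0, X=1, Z=2, W=2) weight 1/224
  (Y=0, X=2, Z=0, W=1) weight 9/448
  (Y=0, X=2, Z=1, W=1) weight 3/112
  … 7 more
Group by W:
  weight(W=1) = 3/56
  weight(W=2) = 11/112
  weight(W=3) = 37/448
Total weight = 3/56 + 11/112 + 37/448 = 15/64
P(W=1 | obs) = 3/56 / 15/64 = 8/35
P(W=2 | obs) = 11/112 / 15/64 = 44/105
P(W=3 | obs) = 37/448 / 15/64 = 37/105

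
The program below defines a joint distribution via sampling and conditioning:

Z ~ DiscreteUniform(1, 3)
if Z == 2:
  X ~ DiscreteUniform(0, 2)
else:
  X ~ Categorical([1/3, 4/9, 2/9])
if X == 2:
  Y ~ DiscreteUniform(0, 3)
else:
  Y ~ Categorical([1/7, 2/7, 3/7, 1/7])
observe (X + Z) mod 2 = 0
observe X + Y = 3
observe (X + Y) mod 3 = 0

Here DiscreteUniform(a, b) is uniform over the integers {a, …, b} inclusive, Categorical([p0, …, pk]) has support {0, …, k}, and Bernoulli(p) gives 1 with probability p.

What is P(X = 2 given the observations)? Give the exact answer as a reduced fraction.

Enumerate traces; 4 have nonzero weight after conditioning:
  (Z=1, X=1, Y=2) weight 4/63
  (Z=2, X=0, Y=3) weight 1/63
  (Z=2, X=2, Y=1) weight 1/36
  (Z=3, X=1, Y=2) weight 4/63
Group by X:
  weight(X=0) = 1/63
  weight(X=1) = 8/63
  weight(X=2) = 1/36
Total weight = 1/63 + 8/63 + 1/36 = 43/252
P(X=0 | obs) = 1/63 / 43/252 = 4/43
P(X=1 | obs) = 8/63 / 43/252 = 32/43
P(X=2 | obs) = 1/36 / 43/252 = 7/43

P(X = 2 | obs) = 7/43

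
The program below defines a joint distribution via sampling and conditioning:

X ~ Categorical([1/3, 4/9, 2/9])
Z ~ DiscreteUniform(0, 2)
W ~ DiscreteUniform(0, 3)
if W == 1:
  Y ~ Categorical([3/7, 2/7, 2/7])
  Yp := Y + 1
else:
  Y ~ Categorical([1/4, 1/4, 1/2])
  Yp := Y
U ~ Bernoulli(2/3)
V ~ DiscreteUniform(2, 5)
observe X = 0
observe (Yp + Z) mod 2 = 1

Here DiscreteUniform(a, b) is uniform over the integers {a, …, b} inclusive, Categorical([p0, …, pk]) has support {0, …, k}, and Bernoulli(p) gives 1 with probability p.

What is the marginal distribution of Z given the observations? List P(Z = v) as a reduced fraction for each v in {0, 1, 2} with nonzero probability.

Enumerate traces; 136 have nonzero weight after conditioning:
  (X=0, Z=0, W=0, Y=1, U=0, V=2) weight 1/1728
  (X=0, Z=0, W=0, Y=1, U=0, V=3) weight 1/1728
  (X=0, Z=0, W=0, Y=1, U=0, V=4) weight 1/1728
  (X=0, Z=0, W=0, Y=1, U=0, V=5) weight 1/1728
  (X=0, Z=0, W=0, Y=1, U=1, V=2) weight 1/864
  (X=0, Z=0, W=0, Y=1, U=1, V=3) weight 1/864
  (X=0, Z=0, W=0, Y=1, U=1, V=4) weight 1/864
  (X=0, Z=0, W=0, Y=1, U=1, V=5) weight 1/864
  (X=0, Z=1, W=0, Y=0, U=0, V=2) weight 1/1728
  (X=0, Z=2, W=0, Y=1, U=0, V=2) weight 1/1728
  … 126 more
Group by Z:
  weight(Z=0) = 41/1008
  weight(Z=1) = 71/1008
  weight(Z=2) = 41/1008
Total weight = 41/1008 + 71/1008 + 41/1008 = 17/112
P(Z=0 | obs) = 41/1008 / 17/112 = 41/153
P(Z=1 | obs) = 71/1008 / 17/112 = 71/153
P(Z=2 | obs) = 41/1008 / 17/112 = 41/153

P(Z=0) = 41/153, P(Z=1) = 71/153, P(Z=2) = 41/153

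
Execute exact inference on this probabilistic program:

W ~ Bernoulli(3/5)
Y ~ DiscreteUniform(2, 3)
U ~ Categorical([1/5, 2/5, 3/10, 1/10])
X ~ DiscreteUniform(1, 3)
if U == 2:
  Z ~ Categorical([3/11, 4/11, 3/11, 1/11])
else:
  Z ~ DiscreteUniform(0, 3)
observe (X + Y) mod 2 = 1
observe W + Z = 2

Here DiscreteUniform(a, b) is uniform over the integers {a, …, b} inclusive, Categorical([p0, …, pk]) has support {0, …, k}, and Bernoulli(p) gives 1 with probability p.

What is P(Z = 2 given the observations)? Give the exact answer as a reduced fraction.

P(Z = 2 | obs) = 226/601

Enumerate traces; 24 have nonzero weight after conditioning:
  (W=0, Y=2, U=0, X=1, Z=2) weight 1/300
  (W=0, Y=2, U=0, X=3, Z=2) weight 1/300
  (W=0, Y=2, U=1, X=1, Z=2) weight 1/150
  (W=0, Y=2, U=1, X=3, Z=2) weight 1/150
  (W=0, Y=2, U=2, X=1, Z=2) weight 3/550
  (W=0, Y=2, U=2, X=3, Z=2) weight 3/550
  (W=0, Y=2, U=3, X=1, Z=2) weight 1/600
  (W=0, Y=2, U=3, X=3, Z=2) weight 1/600
  (W=1, Y=2, U=0, X=1, Z=1) weight 1/200
  … 15 more
Group by Z:
  weight(Z=1) = 15/176
  weight(Z=2) = 113/2200
Total weight = 15/176 + 113/2200 = 601/4400
P(Z=1 | obs) = 15/176 / 601/4400 = 375/601
P(Z=2 | obs) = 113/2200 / 601/4400 = 226/601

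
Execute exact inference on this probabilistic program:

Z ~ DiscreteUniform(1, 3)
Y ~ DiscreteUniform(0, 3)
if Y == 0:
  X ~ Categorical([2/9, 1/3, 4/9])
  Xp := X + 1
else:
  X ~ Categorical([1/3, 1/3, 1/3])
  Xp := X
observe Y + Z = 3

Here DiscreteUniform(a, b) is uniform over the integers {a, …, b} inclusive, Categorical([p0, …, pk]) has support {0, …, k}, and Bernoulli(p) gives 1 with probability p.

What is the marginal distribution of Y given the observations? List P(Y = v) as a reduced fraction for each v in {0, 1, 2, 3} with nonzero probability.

P(Y=0) = 1/3, P(Y=1) = 1/3, P(Y=2) = 1/3

Enumerate traces; 9 have nonzero weight after conditioning:
  (Z=1, Y=2, X=0) weight 1/36
  (Z=1, Y=2, X=1) weight 1/36
  (Z=1, Y=2, X=2) weight 1/36
  (Z=2, Y=1, X=0) weight 1/36
  (Z=2, Y=1, X=1) weight 1/36
  (Z=2, Y=1, X=2) weight 1/36
  (Z=3, Y=0, X=0) weight 1/54
  (Z=3, Y=0, X=1) weight 1/36
  … 1 more
Group by Y:
  weight(Y=0) = 1/12
  weight(Y=1) = 1/12
  weight(Y=2) = 1/12
Total weight = 1/12 + 1/12 + 1/12 = 1/4
P(Y=0 | obs) = 1/12 / 1/4 = 1/3
P(Y=1 | obs) = 1/12 / 1/4 = 1/3
P(Y=2 | obs) = 1/12 / 1/4 = 1/3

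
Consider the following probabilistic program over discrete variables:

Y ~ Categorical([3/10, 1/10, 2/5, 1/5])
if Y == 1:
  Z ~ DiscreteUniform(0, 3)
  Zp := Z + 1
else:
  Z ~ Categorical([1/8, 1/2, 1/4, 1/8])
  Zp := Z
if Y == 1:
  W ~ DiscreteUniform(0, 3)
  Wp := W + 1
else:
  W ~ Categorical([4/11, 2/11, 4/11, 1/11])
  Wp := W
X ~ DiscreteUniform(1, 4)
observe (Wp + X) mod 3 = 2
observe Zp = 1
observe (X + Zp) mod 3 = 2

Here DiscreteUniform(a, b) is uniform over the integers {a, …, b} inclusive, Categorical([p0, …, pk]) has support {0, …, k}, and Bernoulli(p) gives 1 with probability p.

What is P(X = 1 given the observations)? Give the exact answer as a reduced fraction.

Enumerate traces; 10 have nonzero weight after conditioning:
  (Y=0, Z=1, W=1, X=1) weight 3/440
  (Y=0, Z=1, W=1, X=4) weight 3/440
  (Y=1, Z=0, W=0, X=1) weight 1/640
  (Y=1, Z=0, W=0, X=4) weight 1/640
  (Y=1, Z=0, W=3, X=1) weight 1/640
  (Y=1, Z=0, W=3, X=4) weight 1/640
  (Y=2, Z=1, W=1, X=1) weight 1/110
  (Y=2, Z=1, W=1, X=4) weight 1/110
  … 2 more
Group by X:
  weight(X=1) = 83/3520
  weight(X=4) = 83/3520
Total weight = 83/3520 + 83/3520 = 83/1760
P(X=1 | obs) = 83/3520 / 83/1760 = 1/2
P(X=4 | obs) = 83/3520 / 83/1760 = 1/2

P(X = 1 | obs) = 1/2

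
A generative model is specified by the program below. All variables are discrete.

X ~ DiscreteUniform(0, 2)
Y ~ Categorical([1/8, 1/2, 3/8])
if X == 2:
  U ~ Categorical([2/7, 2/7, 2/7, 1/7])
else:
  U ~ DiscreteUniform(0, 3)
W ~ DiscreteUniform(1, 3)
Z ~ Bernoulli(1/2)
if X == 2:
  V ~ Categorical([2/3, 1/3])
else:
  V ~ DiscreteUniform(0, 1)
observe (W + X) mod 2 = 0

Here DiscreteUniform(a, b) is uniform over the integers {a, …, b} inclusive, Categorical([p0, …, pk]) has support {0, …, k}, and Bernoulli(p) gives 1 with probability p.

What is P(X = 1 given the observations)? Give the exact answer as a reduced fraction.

P(X = 1 | obs) = 1/2

Enumerate traces; 192 have nonzero weight after conditioning:
  (X=0, Y=0, U=0, W=2, Z=0, V=0) weight 1/1152
  (X=0, Y=0, U=0, W=2, Z=0, V=1) weight 1/1152
  (X=0, Y=0, U=0, W=2, Z=1, V=0) weight 1/1152
  (X=0, Y=0, U=0, W=2, Z=1, V=1) weight 1/1152
  (X=0, Y=0, U=1, W=2, Z=0, V=0) weight 1/1152
  (X=0, Y=0, U=1, W=2, Z=0, V=1) weight 1/1152
  (X=0, Y=0, U=1, W=2, Z=1, V=0) weight 1/1152
  (X=0, Y=0, U=1, W=2, Z=1, V=1) weight 1/1152
  (X=1, Y=0, U=0, W=1, Z=0, V=0) weight 1/1152
  (X=2, Y=0, U=0, W=2, Z=0, V=0) weight 1/756
  … 182 more
Group by X:
  weight(X=0) = 1/9
  weight(X=1) = 2/9
  weight(X=2) = 1/9
Total weight = 1/9 + 2/9 + 1/9 = 4/9
P(X=0 | obs) = 1/9 / 4/9 = 1/4
P(X=1 | obs) = 2/9 / 4/9 = 1/2
P(X=2 | obs) = 1/9 / 4/9 = 1/4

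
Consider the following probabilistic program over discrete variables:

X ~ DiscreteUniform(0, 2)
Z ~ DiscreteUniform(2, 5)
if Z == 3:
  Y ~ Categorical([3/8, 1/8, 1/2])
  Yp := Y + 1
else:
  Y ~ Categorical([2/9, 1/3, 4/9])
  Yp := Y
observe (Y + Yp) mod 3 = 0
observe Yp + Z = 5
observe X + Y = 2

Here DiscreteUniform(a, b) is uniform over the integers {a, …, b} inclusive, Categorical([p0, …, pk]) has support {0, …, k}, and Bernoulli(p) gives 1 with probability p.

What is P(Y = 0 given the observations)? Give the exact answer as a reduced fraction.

P(Y = 0 | obs) = 16/25

Enumerate traces; 2 have nonzero weight after conditioning:
  (X=1, Z=3, Y=1) weight 1/96
  (X=2, Z=5, Y=0) weight 1/54
Group by Y:
  weight(Y=0) = 1/54
  weight(Y=1) = 1/96
Total weight = 1/54 + 1/96 = 25/864
P(Y=0 | obs) = 1/54 / 25/864 = 16/25
P(Y=1 | obs) = 1/96 / 25/864 = 9/25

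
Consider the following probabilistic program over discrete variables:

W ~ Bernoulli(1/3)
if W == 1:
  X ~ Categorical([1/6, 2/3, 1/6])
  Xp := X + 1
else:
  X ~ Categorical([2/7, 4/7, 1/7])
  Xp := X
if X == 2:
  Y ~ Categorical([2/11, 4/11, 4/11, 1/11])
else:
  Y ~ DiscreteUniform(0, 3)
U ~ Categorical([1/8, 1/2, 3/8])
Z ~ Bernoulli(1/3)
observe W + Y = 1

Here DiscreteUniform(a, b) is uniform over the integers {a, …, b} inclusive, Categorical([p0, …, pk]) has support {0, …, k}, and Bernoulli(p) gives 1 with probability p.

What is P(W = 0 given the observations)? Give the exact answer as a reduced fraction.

P(W = 0 | obs) = 328/475

Enumerate traces; 36 have nonzero weight after conditioning:
  (W=0, X=0, Y=1, U=0, Z=0) weight 1/252
  (W=0, X=0, Y=1, U=0, Z=1) weight 1/504
  (W=0, X=0, Y=1, U=1, Z=0) weight 1/63
  (W=0, X=0, Y=1, U=1, Z=1) weight 1/126
  (W=0, X=0, Y=1, U=2, Z=0) weight 1/84
  (W=0, X=0, Y=1, U=2, Z=1) weight 1/168
  (W=0, X=1, Y=1, U=0, Z=0) weight 1/126
  (W=0, X=1, Y=1, U=0, Z=1) weight 1/252
  (W=1, X=0, Y=0, U=0, Z=0) weight 1/864
  … 27 more
Group by W:
  weight(W=0) = 41/231
  weight(W=1) = 7/88
Total weight = 41/231 + 7/88 = 475/1848
P(W=0 | obs) = 41/231 / 475/1848 = 328/475
P(W=1 | obs) = 7/88 / 475/1848 = 147/475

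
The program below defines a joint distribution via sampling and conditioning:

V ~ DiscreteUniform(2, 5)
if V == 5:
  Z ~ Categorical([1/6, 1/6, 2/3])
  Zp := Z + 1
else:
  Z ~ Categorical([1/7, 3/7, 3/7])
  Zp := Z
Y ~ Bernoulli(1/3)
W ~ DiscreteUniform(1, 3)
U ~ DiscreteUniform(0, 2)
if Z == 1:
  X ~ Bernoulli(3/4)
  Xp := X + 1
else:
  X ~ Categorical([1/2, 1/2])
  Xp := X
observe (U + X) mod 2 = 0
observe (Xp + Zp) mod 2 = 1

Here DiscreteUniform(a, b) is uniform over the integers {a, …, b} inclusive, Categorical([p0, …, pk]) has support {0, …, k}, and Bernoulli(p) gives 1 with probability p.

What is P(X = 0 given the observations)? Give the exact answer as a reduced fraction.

Enumerate traces; 90 have nonzero weight after conditioning:
  (V=2, Z=0, Y=0, W=1, U=1, X=1) weight 1/756
  (V=2, Z=0, Y=0, W=2, U=1, X=1) weight 1/756
  (V=2, Z=0, Y=0, W=3, U=1, X=1) weight 1/756
  (V=2, Z=0, Y=1, W=1, U=1, X=1) weight 1/1512
  (V=2, Z=0, Y=1, W=2, U=1, X=1) weight 1/1512
  (V=2, Z=0, Y=1, W=3, U=1, X=1) weight 1/1512
  (V=2, Z=1, Y=0, W=1, U=1, X=1) weight 1/168
  (V=2, Z=1, Y=0, W=2, U=1, X=1) weight 1/168
  (V=5, Z=0, Y=0, W=1, U=0, X=0) weight 1/648
  … 81 more
Group by X:
  weight(X=0) = 11/144
  weight(X=1) = 17/112
Total weight = 11/144 + 17/112 = 115/504
P(X=0 | obs) = 11/144 / 115/504 = 77/230
P(X=1 | obs) = 17/112 / 115/504 = 153/230

P(X = 0 | obs) = 77/230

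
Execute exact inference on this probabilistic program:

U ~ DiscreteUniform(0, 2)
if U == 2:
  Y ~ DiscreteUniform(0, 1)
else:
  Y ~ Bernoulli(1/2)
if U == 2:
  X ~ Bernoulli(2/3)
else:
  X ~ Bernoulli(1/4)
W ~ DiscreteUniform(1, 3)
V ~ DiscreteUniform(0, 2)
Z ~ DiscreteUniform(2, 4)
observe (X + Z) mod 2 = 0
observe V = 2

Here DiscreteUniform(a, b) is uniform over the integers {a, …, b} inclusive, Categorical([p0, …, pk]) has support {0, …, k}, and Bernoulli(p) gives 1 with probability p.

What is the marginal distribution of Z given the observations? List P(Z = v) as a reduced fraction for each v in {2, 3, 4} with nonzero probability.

P(Z=2) = 11/29, P(Z=3) = 7/29, P(Z=4) = 11/29

Enumerate traces; 54 have nonzero weight after conditioning:
  (U=0, Y=0, X=0, W=1, V=2, Z=2) weight 1/216
  (U=0, Y=0, X=0, W=1, V=2, Z=4) weight 1/216
  (U=0, Y=0, X=0, W=2, V=2, Z=2) weight 1/216
  (U=0, Y=0, X=0, W=2, V=2, Z=4) weight 1/216
  (U=0, Y=0, X=0, W=3, V=2, Z=2) weight 1/216
  (U=0, Y=0, X=0, W=3, V=2, Z=4) weight 1/216
  (U=0, Y=0, X=1, W=1, V=2, Z=3) weight 1/648
  (U=0, Y=0, X=1, W=2, V=2, Z=3) weight 1/648
  … 46 more
Group by Z:
  weight(Z=2) = 11/162
  weight(Z=3) = 7/162
  weight(Z=4) = 11/162
Total weight = 11/162 + 7/162 + 11/162 = 29/162
P(Z=2 | obs) = 11/162 / 29/162 = 11/29
P(Z=3 | obs) = 7/162 / 29/162 = 7/29
P(Z=4 | obs) = 11/162 / 29/162 = 11/29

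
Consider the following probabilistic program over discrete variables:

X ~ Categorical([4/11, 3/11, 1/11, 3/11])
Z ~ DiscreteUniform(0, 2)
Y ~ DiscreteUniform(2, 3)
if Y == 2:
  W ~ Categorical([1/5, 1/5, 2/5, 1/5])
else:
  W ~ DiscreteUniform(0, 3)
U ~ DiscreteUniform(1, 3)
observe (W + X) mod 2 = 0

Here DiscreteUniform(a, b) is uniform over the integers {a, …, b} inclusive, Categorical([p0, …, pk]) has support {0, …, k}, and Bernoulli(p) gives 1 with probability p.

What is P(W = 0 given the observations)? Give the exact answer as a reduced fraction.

P(W = 0 | obs) = 45/218

Enumerate traces; 144 have nonzero weight after conditioning:
  (X=0, Z=0, Y=2, W=0, U=1) weight 2/495
  (X=0, Z=0, Y=2, W=0, U=2) weight 2/495
  (X=0, Z=0, Y=2, W=0, U=3) weight 2/495
  (X=0, Z=0, Y=2, W=2, U=1) weight 4/495
  (X=0, Z=0, Y=2, W=2, U=2) weight 4/495
  (X=0, Z=0, Y=2, W=2, U=3) weight 4/495
  (X=0, Z=0, Y=3, W=0, U=1) weight 1/198
  (X=0, Z=0, Y=3, W=0, U=2) weight 1/198
  (X=1, Z=0, Y=2, W=1, U=1) weight 1/330
  (X=1, Z=0, Y=2, W=3, U=1) weight 1/330
  … 134 more
Group by W:
  weight(W=0) = 9/88
  weight(W=1) = 27/220
  weight(W=2) = 13/88
  weight(W=3) = 27/220
Total weight = 9/88 + 27/220 + 13/88 + 27/220 = 109/220
P(W=0 | obs) = 9/88 / 109/220 = 45/218
P(W=1 | obs) = 27/220 / 109/220 = 27/109
P(W=2 | obs) = 13/88 / 109/220 = 65/218
P(W=3 | obs) = 27/220 / 109/220 = 27/109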